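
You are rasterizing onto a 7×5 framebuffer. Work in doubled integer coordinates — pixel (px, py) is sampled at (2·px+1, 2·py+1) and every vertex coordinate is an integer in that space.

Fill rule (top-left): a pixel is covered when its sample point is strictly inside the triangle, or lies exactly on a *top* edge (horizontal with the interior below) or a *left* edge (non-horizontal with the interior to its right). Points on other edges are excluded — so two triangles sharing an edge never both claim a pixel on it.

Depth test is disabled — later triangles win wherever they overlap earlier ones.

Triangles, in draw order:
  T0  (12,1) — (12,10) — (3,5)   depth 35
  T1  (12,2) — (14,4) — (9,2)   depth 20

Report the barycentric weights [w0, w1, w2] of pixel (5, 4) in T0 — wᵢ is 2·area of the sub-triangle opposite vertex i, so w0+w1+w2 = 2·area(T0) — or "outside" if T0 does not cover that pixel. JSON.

T0:
  2·area = 81
  edge (12, 1)→(12, 10): d=(0,9) right/bottom  bias=-1
  edge (12, 10)→(3, 5): d=(-9,-5) top-left  bias=+0
  edge (3, 5)→(12, 1): d=(9,-4) top-left  bias=+0
    (4,1)@(9, 3): e=[27,48,6] → #
    (5,1)@(11, 3): e=[9,58,14] → #
    (6,1)@(13, 3): e=[-9,68,22] → ·
    (1,2)@(3, 5): e=[81,0,0] → #  [on edge]
    (2,2)@(5, 5): e=[63,10,8] → #
    (3,2)@(7, 5): e=[45,20,16] → #
    (6,2)@(13, 5): e=[-9,50,40] → ·
    (1,3)@(3, 7): e=[81,-18,18] → ·
    (2,3)@(5, 7): e=[63,-8,26] → ·
    (3,3)@(7, 7): e=[45,2,34] → #
    (6,3)@(13, 7): e=[-9,32,58] → ·
    (3,4)@(7, 9): e=[45,-16,52] → ·
  covered (11 px):
    · · · · · · ·
    · · · · # # ·
    · # # # # # ·
    · · · # # # ·
    · · · · · # ·
T1:
  2·area = 6
  edge (12, 2)→(14, 4): d=(2,2) right/bottom  bias=-1
  edge (14, 4)→(9, 2): d=(-5,-2) top-left  bias=+0
  edge (9, 2)→(12, 2): d=(3,0) top-left  bias=+0
    (5,0)@(11, 1): e=[0,9,-3] → ·  [on edge]
    (6,1)@(13, 3): e=[0,3,3] → ·  [on edge]
  covered (0 px):
    · · · · · · ·
    · · · · · · ·
    · · · · · · ·
    · · · · · · ·
    · · · · · · ·

Answer: [4,68,9]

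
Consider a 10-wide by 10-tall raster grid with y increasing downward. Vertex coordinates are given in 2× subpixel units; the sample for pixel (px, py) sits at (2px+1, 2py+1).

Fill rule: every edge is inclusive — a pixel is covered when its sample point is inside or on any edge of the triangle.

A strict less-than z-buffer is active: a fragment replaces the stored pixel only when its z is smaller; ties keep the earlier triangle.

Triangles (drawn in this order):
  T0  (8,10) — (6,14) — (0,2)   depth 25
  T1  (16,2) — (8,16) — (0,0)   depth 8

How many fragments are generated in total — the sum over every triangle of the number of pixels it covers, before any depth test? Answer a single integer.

T0:
  2·area = 48
  edge (8, 10)→(6, 14): d=(-2,4) inclusive
  edge (6, 14)→(0, 2): d=(-6,-12) inclusive
  edge (0, 2)→(8, 10): d=(8,8) inclusive
    (0,1)@(1, 3): e=[42,6,0] → #  [on edge]
    (1,1)@(3, 3): e=[34,30,-16] → ·
    (0,2)@(1, 5): e=[38,-6,16] → ·
    (1,2)@(3, 5): e=[30,18,0] → #  [on edge]
    (2,2)@(5, 5): e=[22,42,-16] → ·
    (1,3)@(3, 7): e=[26,6,16] → #
    (2,3)@(5, 7): e=[18,30,0] → #  [on edge]
    (3,3)@(7, 7): e=[10,54,-16] → ·
    (1,4)@(3, 9): e=[22,-6,32] → ·
    (2,4)@(5, 9): e=[14,18,16] → #
    (3,4)@(7, 9): e=[6,42,0] → #  [on edge]
    (4,4)@(9, 9): e=[-2,66,-16] → ·
    (4,5)@(9, 11): e=[-6,54,0] → ·  [on edge]
    (5,6)@(11, 13): e=[-18,66,0] → ·  [on edge]
    (6,7)@(13, 15): e=[-30,78,0] → ·  [on edge]
    (7,8)@(15, 17): e=[-42,90,0] → ·  [on edge]
    (8,9)@(17, 19): e=[-54,102,0] → ·  [on edge]
  covered (8 px):
    · · · · · · · · · ·
    # · · · · · · · · ·
    · # · · · · · · · ·
    · # # · · · · · · ·
    · · # # · · · · · ·
    · · # # · · · · · ·
    · · · · · · · · · ·
    · · · · · · · · · ·
    · · · · · · · · · ·
    · · · · · · · · · ·
T1:
  2·area = 240
  edge (16, 2)→(8, 16): d=(-8,14) inclusive
  edge (8, 16)→(0, 0): d=(-8,-16) inclusive
  edge (0, 0)→(16, 2): d=(16,2) inclusive
    (0,0)@(1, 1): e=[218,8,14] → #
    (1,0)@(3, 1): e=[190,40,10] → #
    (2,0)@(5, 1): e=[162,72,6] → #
    (3,0)@(7, 1): e=[134,104,2] → #
    (4,0)@(9, 1): e=[106,136,-2] → ·
    (0,1)@(1, 3): e=[202,-8,46] → ·
    (1,1)@(3, 3): e=[174,24,42] → #
    (4,1)@(9, 3): e=[90,120,30] → #
    (5,1)@(11, 3): e=[62,152,26] → #
    (6,1)@(13, 3): e=[34,184,22] → #
    (7,1)@(15, 3): e=[6,216,18] → #
    (8,1)@(17, 3): e=[-22,248,14] → ·
  covered (30 px):
    # # # # · · · · · ·
    · # # # # # # # · ·
    · # # # # # # · · ·
    · · # # # # # · · ·
    · · # # # # · · · ·
    · · · # # · · · · ·
    · · · # # · · · · ·
    · · · · · · · · · ·
    · · · · · · · · · ·
    · · · · · · · · · ·

Answer: 38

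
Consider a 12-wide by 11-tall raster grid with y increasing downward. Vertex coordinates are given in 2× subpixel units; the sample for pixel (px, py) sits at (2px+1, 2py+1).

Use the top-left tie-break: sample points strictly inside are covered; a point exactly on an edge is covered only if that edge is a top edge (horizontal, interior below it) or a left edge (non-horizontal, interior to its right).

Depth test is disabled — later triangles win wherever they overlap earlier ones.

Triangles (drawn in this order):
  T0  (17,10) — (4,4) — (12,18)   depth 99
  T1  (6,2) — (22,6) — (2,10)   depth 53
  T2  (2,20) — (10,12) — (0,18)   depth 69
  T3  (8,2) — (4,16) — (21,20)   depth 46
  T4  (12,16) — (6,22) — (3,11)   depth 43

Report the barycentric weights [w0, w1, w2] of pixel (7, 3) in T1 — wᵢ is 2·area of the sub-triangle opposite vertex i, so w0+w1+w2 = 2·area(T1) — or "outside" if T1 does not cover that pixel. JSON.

T0:
  2·area = 134  (B↔C swapped to make it positive)
  edge (17, 10)→(12, 18): d=(-5,8) right/bottom  bias=-1
  edge (12, 18)→(4, 4): d=(-8,-14) top-left  bias=+0
  edge (4, 4)→(17, 10): d=(13,6) right/bottom  bias=-1
    (2,2)@(5, 5): e=[121,6,7] → X
    (3,2)@(7, 5): e=[105,34,-5] → .
    (2,3)@(5, 7): e=[111,-10,33] → .
    (3,3)@(7, 7): e=[95,18,21] → X
    (4,3)@(9, 7): e=[79,46,9] → X
    (5,3)@(11, 7): e=[63,74,-3] → .
    (3,4)@(7, 9): e=[85,2,47] → X
    (5,4)@(11, 9): e=[53,58,23] → X
    (6,4)@(13, 9): e=[37,86,11] → X
    (7,4)@(15, 9): e=[21,114,-1] → .
    (3,5)@(7, 11): e=[75,-14,73] → .
    (4,5)@(9, 11): e=[59,14,61] → X
  covered (16 px):
    . . . . . . . . . . . .
    . . . . . . . . . . . .
    . . X . . . . . . . . .
    . . . X X . . . . . . .
    . . . X X X X . . . . .
    . . . . X X X X . . . .
    . . . . . X X X . . . .
    . . . . . X X . . . . .
    . . . . . . . . . . . .
    . . . . . . . . . . . .
    . . . . . . . . . . . .
T1:
  2·area = 144
  edge (6, 2)→(22, 6): d=(16,4) right/bottom  bias=-1
  edge (22, 6)→(2, 10): d=(-20,4) right/bottom  bias=-1
  edge (2, 10)→(6, 2): d=(4,-8) top-left  bias=+0
    (3,1)@(7, 3): e=[12,120,12] → X
    (4,1)@(9, 3): e=[4,112,28] → X
    (5,1)@(11, 3): e=[-4,104,44] → .
    (2,2)@(5, 5): e=[52,88,4] → X
    (5,2)@(11, 5): e=[28,64,52] → X
    (6,2)@(13, 5): e=[20,56,68] → X
    (7,2)@(15, 5): e=[12,48,84] → X
    (8,2)@(17, 5): e=[4,40,100] → X
    (9,2)@(19, 5): e=[-4,32,116] → .
    (2,3)@(5, 7): e=[84,48,12] → X
    (8,3)@(17, 7): e=[36,0,108] → .  [on edge]
    (1,4)@(3, 9): e=[124,16,4] → X
    (3,4)@(7, 9): e=[108,0,36] → .  [on edge]
  covered (17 px):
    . . . . . . . . . . . .
    . . . X X . . . . . . .
    . . X X X X X X X . . .
    . . X X X X X X . . . .
    . X X . . . . . . . . .
    . . . . . . . . . . . .
    . . . . . . . . . . . .
    . . . . . . . . . . . .
    . . . . . . . . . . . .
    . . . . . . . . . . . .
    . . . . . . . . . . . .
T2:
  2·area = 32  (B↔C swapped to make it positive)
  edge (2, 20)→(0, 18): d=(-2,-2) top-left  bias=+0
  edge (0, 18)→(10, 12): d=(10,-6) top-left  bias=+0
  edge (10, 12)→(2, 20): d=(-8,8) right/bottom  bias=-1
    (10,0)@(21, 1): e=[76,-44,0] → .  [on edge]
    (9,1)@(19, 3): e=[68,-36,0] → .  [on edge]
    (8,2)@(17, 5): e=[60,-28,0] → .  [on edge]
    (7,3)@(15, 7): e=[52,-20,0] → .  [on edge]
    (6,4)@(13, 9): e=[44,-12,0] → .  [on edge]
    (7,4)@(15, 9): e=[48,0,-16] → .  [on edge]
    (5,5)@(11, 11): e=[36,-4,0] → .  [on edge]
    (4,6)@(9, 13): e=[28,4,0] → .  [on edge]
    (2,7)@(5, 15): e=[16,0,16] → X  [on edge]
    (3,7)@(7, 15): e=[20,12,0] → .  [on edge]
    (1,8)@(3, 17): e=[8,8,16] → X
    (2,8)@(5, 17): e=[12,20,0] → .  [on edge]
    (0,9)@(1, 19): e=[0,16,16] → X  [on edge]
    (1,9)@(3, 19): e=[4,28,0] → .  [on edge]
    (0,10)@(1, 21): e=[-4,36,0] → .  [on edge]
    (1,10)@(3, 21): e=[0,48,-16] → .  [on edge]
  covered (3 px):
    . . . . . . . . . . . .
    . . . . . . . . . . . .
    . . . . . . . . . . . .
    . . . . . . . . . . . .
    . . . . . . . . . . . .
    . . . . . . . . . . . .
    . . . . . . . . . . . .
    . . X . . . . . . . . .
    . X . . . . . . . . . .
    X . . . . . . . . . . .
    . . . . . . . . . . . .
T3:
  2·area = 254  (B↔C swapped to make it positive)
  edge (8, 2)→(21, 20): d=(13,18) right/bottom  bias=-1
  edge (21, 20)→(4, 16): d=(-17,-4) top-left  bias=+0
  edge (4, 16)→(8, 2): d=(4,-14) top-left  bias=+0
    (4,2)@(9, 5): e=[21,207,26] → X
    (5,2)@(11, 5): e=[-15,215,54] → .
    (3,3)@(7, 7): e=[83,165,6] → X
    (5,3)@(11, 7): e=[11,181,62] → X
    (6,3)@(13, 7): e=[-25,189,90] → .
    (3,4)@(7, 9): e=[109,131,14] → X
    (6,4)@(13, 9): e=[1,155,98] → X
    (7,4)@(15, 9): e=[-35,163,126] → .
    (3,5)@(7, 11): e=[135,97,22] → X
    (7,5)@(15, 11): e=[-9,129,134] → .
    (2,6)@(5, 13): e=[197,55,2] → X
    (7,6)@(15, 13): e=[17,95,142] → X
  covered (32 px):
    . . . . . . . . . . . .
    . . . . . . . . . . . .
    . . . . X . . . . . . .
    . . . X X X . . . . . .
    . . . X X X X . . . . .
    . . . X X X X . . . . .
    . . X X X X X X . . . .
    . . X X X X X X X . . .
    . . . . X X X X X . . .
    . . . . . . . . X X . .
    . . . . . . . . . . . .
T4:
  2·area = 84
  edge (12, 16)→(6, 22): d=(-6,6) right/bottom  bias=-1
  edge (6, 22)→(3, 11): d=(-3,-11) top-left  bias=+0
  edge (3, 11)→(12, 16): d=(9,5) right/bottom  bias=-1
    (11,2)@(23, 5): e=[0,238,-154] → .  [on edge]
    (10,3)@(21, 7): e=[0,210,-126] → .  [on edge]
    (9,4)@(19, 9): e=[0,182,-98] → .  [on edge]
    (1,5)@(3, 11): e=[84,0,0] → .  [on edge]
    (8,5)@(17, 11): e=[0,154,-70] → .  [on edge]
    (2,6)@(5, 13): e=[60,16,8] → X
    (3,6)@(7, 13): e=[48,38,-2] → .
    (7,6)@(15, 13): e=[0,126,-42] → .  [on edge]
    (2,7)@(5, 15): e=[48,10,26] → X
    (3,7)@(7, 15): e=[36,32,16] → X
    (4,7)@(9, 15): e=[24,54,6] → X
    (5,7)@(11, 15): e=[12,76,-4] → .
    (6,7)@(13, 15): e=[0,98,-14] → .  [on edge]
    (5,8)@(11, 17): e=[0,70,14] → .  [on edge]
    (4,9)@(9, 19): e=[0,42,42] → .  [on edge]
    (3,10)@(7, 21): e=[0,14,70] → .  [on edge]
    (10,10)@(21, 21): e=[-84,168,0] → .  [on edge]
  covered (8 px):
    . . . . . . . . . . . .
    . . . . . . . . . . . .
    . . . . . . . . . . . .
    . . . . . . . . . . . .
    . . . . . . . . . . . .
    . . . . . . . . . . . .
    . . X . . . . . . . . .
    . . X X X . . . . . . .
    . . X X X . . . . . . .
    . . . X . . . . . . . .
    . . . . . . . . . . . .

Result: [8,92,44]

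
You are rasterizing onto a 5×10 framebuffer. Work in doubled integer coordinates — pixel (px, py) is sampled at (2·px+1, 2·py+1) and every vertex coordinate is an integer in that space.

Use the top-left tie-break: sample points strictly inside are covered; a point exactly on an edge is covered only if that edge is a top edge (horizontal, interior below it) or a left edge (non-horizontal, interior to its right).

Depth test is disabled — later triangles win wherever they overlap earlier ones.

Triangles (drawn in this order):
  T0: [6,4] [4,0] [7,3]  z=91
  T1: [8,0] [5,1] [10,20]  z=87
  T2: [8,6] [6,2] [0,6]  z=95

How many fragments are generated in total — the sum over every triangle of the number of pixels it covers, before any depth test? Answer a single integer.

T0:
  2·area = 6
  edge (6, 4)→(4, 0): d=(-2,-4) top-left  bias=+0
  edge (4, 0)→(7, 3): d=(3,3) right/bottom  bias=-1
  edge (7, 3)→(6, 4): d=(-1,1) right/bottom  bias=-1
    (2,0)@(5, 1): e=[2,0,4] → ·  [on edge]
    (4,0)@(9, 1): e=[18,-12,0] → ·  [on edge]
    (3,1)@(7, 3): e=[6,0,0] → ·  [on edge]
    (2,2)@(5, 5): e=[-6,12,0] → ·  [on edge]
    (4,2)@(9, 5): e=[10,0,-4] → ·  [on edge]
    (1,3)@(3, 7): e=[-18,24,0] → ·  [on edge]
    (0,4)@(1, 9): e=[-30,36,0] → ·  [on edge]
  covered (0 px):
    · · · · ·
    · · · · ·
    · · · · ·
    · · · · ·
    · · · · ·
    · · · · ·
    · · · · ·
    · · · · ·
    · · · · ·
    · · · · ·
T1:
  2·area = 62  (B↔C swapped to make it positive)
  edge (8, 0)→(10, 20): d=(2,20) right/bottom  bias=-1
  edge (10, 20)→(5, 1): d=(-5,-19) top-left  bias=+0
  edge (5, 1)→(8, 0): d=(3,-1) top-left  bias=+0
    (2,0)@(5, 1): e=[62,0,0] → █  [on edge]
    (3,0)@(7, 1): e=[22,38,2] → █
    (4,0)@(9, 1): e=[-18,76,4] → ·
    (2,1)@(5, 3): e=[66,-10,6] → ·
    (3,1)@(7, 3): e=[26,28,8] → █
    (4,1)@(9, 3): e=[-14,66,10] → ·
    (3,2)@(7, 5): e=[30,18,14] → █
    (4,2)@(9, 5): e=[-10,56,16] → ·
    (3,3)@(7, 7): e=[34,8,20] → █
    (4,3)@(9, 7): e=[-6,46,22] → ·
    (3,4)@(7, 9): e=[38,-2,26] → ·
    (4,5)@(9, 11): e=[2,26,34] → █
  covered (8 px):
    · · █ █ ·
    · · · █ ·
    · · · █ ·
    · · · █ ·
    · · · · ·
    · · · · █
    · · · · █
    · · · · █
    · · · · ·
    · · · · ·
T2:
  2·area = 32  (B↔C swapped to make it positive)
  edge (8, 6)→(0, 6): d=(-8,0) right/bottom  bias=-1
  edge (0, 6)→(6, 2): d=(6,-4) top-left  bias=+0
  edge (6, 2)→(8, 6): d=(2,4) right/bottom  bias=-1
    (2,1)@(5, 3): e=[24,2,6] → █
    (3,1)@(7, 3): e=[24,10,-2] → ·
    (1,2)@(3, 5): e=[8,6,18] → █
    (3,2)@(7, 5): e=[8,22,2] → █
    (4,2)@(9, 5): e=[8,30,-6] → ·
    (1,3)@(3, 7): e=[-8,18,22] → ·
    (2,3)@(5, 7): e=[-8,26,14] → ·
    (3,3)@(7, 7): e=[-8,34,6] → ·
  covered (4 px):
    · · · · ·
    · · █ · ·
    · █ █ █ ·
    · · · · ·
    · · · · ·
    · · · · ·
    · · · · ·
    · · · · ·
    · · · · ·
    · · · · ·

Final: 12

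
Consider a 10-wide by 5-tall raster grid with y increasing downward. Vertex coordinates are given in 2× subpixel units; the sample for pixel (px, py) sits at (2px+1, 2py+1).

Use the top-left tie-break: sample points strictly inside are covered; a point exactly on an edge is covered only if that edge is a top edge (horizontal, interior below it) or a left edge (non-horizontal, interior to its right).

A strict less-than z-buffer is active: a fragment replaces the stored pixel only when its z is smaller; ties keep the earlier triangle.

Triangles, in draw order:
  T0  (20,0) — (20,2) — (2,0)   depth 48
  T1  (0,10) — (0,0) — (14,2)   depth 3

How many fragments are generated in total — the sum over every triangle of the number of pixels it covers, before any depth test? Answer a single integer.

T0:
  2·area = 36
  edge (20, 0)→(20, 2): d=(0,2) right/bottom  bias=-1
  edge (20, 2)→(2, 0): d=(-18,-2) top-left  bias=+0
  edge (2, 0)→(20, 0): d=(18,0) top-left  bias=+0
    (5,0)@(11, 1): e=[18,0,18] → X  [on edge]
    (6,0)@(13, 1): e=[14,4,18] → X
    (7,0)@(15, 1): e=[10,8,18] → X
    (8,0)@(17, 1): e=[6,12,18] → X
    (9,0)@(19, 1): e=[2,16,18] → X
    (5,1)@(11, 3): e=[18,-36,54] → .
    (6,1)@(13, 3): e=[14,-32,54] → .
    (7,1)@(15, 3): e=[10,-28,54] → .
    (8,1)@(17, 3): e=[6,-24,54] → .
    (9,1)@(19, 3): e=[2,-20,54] → .
  covered (5 px):
    . . . . . X X X X X
    . . . . . . . . . .
    . . . . . . . . . .
    . . . . . . . . . .
    . . . . . . . . . .
T1:
  2·area = 140
  edge (0, 10)→(0, 0): d=(0,-10) top-left  bias=+0
  edge (0, 0)→(14, 2): d=(14,2) right/bottom  bias=-1
  edge (14, 2)→(0, 10): d=(-14,8) right/bottom  bias=-1
    (0,0)@(1, 1): e=[10,12,118] → X
    (1,0)@(3, 1): e=[30,8,102] → X
    (2,0)@(5, 1): e=[50,4,86] → X
    (3,0)@(7, 1): e=[70,0,70] → .  [on edge]
    (0,1)@(1, 3): e=[10,40,90] → X
    (3,1)@(7, 3): e=[70,28,42] → X
    (4,1)@(9, 3): e=[90,24,26] → X
    (5,1)@(11, 3): e=[110,20,10] → X
    (6,1)@(13, 3): e=[130,16,-6] → .
    (0,2)@(1, 5): e=[10,68,62] → X
    (4,2)@(9, 5): e=[90,52,-2] → .
    (5,2)@(11, 5): e=[110,48,-18] → .
  covered (17 px):
    X X X . . . . . . .
    X X X X X X . . . .
    X X X X . . . . . .
    X X X . . . . . . .
    X . . . . . . . . .

Final: 22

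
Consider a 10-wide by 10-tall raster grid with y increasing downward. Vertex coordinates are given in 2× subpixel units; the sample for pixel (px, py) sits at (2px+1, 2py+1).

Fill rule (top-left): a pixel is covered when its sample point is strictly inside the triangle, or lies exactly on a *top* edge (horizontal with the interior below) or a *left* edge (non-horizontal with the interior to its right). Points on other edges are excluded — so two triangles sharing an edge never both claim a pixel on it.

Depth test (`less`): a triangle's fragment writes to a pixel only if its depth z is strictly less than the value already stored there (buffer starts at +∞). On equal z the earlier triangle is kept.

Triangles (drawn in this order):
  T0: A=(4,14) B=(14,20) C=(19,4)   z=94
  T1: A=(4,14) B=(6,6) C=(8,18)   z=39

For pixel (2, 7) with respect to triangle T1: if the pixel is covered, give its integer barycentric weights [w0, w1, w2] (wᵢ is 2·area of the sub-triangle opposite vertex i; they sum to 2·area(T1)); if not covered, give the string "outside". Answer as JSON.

T0:
  2·area = 190  (B↔C swapped to make it positive)
  edge (4, 14)→(19, 4): d=(15,-10) top-left  bias=+0
  edge (19, 4)→(14, 20): d=(-5,16) right/bottom  bias=-1
  edge (14, 20)→(4, 14): d=(-10,-6) top-left  bias=+0
    (7,3)@(15, 7): e=[5,49,136] → #
    (8,3)@(17, 7): e=[25,17,148] → #
    (9,3)@(19, 7): e=[45,-15,160] → ·
    (6,4)@(13, 9): e=[15,71,104] → #
    (9,4)@(19, 9): e=[75,-25,140] → ·
    (4,5)@(9, 11): e=[5,125,60] → #
    (5,5)@(11, 11): e=[25,93,72] → #
    (8,5)@(17, 11): e=[85,-3,108] → ·
    (3,6)@(7, 13): e=[15,147,28] → #
    (8,6)@(17, 13): e=[115,-13,88] → ·
    (3,7)@(7, 15): e=[45,137,8] → #
    (8,7)@(17, 15): e=[145,-23,68] → ·
    (4,8)@(9, 17): e=[95,95,0] → #  [on edge]
  covered (23 px):
    · · · · · · · · · ·
    · · · · · · · · · ·
    · · · · · · · · · ·
    · · · · · · · # # ·
    · · · · · · # # # ·
    · · · · # # # # · ·
    · · · # # # # # · ·
    · · · # # # # # · ·
    · · · · # # # · · ·
    · · · · · · # · · ·
T1:
  2·area = 40
  edge (4, 14)→(6, 6): d=(2,-8) top-left  bias=+0
  edge (6, 6)→(8, 18): d=(2,12) right/bottom  bias=-1
  edge (8, 18)→(4, 14): d=(-4,-4) top-left  bias=+0
    (0,5)@(1, 11): e=[-30,70,0] → ·  [on edge]
    (2,5)@(5, 11): e=[2,22,16] → #
    (3,5)@(7, 11): e=[18,-2,24] → ·
    (1,6)@(3, 13): e=[-10,50,0] → ·  [on edge]
    (2,6)@(5, 13): e=[6,26,8] → #
    (3,6)@(7, 13): e=[22,2,16] → #
    (4,6)@(9, 13): e=[38,-22,24] → ·
    (2,7)@(5, 15): e=[10,30,0] → #  [on edge]
    (4,7)@(9, 15): e=[42,-18,16] → ·
    (2,8)@(5, 17): e=[14,34,-8] → ·
    (3,8)@(7, 17): e=[30,10,0] → #  [on edge]
    (4,8)@(9, 17): e=[46,-14,8] → ·
    (4,9)@(9, 19): e=[50,-10,0] → ·  [on edge]
  covered (6 px):
    · · · · · · · · · ·
    · · · · · · · · · ·
    · · · · · · · · · ·
    · · · · · · · · · ·
    · · · · · · · · · ·
    · · # · · · · · · ·
    · · # # · · · · · ·
    · · # # · · · · · ·
    · · · # · · · · · ·
    · · · · · · · · · ·

Answer: [30,0,10]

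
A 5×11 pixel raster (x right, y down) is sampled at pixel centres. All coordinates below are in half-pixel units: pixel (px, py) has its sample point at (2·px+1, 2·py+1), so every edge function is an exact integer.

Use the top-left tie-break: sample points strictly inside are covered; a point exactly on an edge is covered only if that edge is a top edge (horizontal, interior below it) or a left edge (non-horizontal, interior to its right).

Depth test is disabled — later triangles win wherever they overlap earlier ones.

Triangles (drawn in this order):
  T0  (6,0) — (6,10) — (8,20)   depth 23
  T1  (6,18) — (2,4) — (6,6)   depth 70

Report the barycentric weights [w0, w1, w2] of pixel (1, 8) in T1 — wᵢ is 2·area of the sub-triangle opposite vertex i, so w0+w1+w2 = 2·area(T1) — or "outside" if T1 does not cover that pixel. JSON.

T0:
  2·area = 20  (B↔C swapped to make it positive)
  edge (6, 0)→(8, 20): d=(2,20) right/bottom  bias=-1
  edge (8, 20)→(6, 10): d=(-2,-10) top-left  bias=+0
  edge (6, 10)→(6, 0): d=(0,-10) top-left  bias=+0
    (2,2)@(5, 5): e=[30,0,-10] → ·  [on edge]
    (3,5)@(7, 11): e=[2,8,10] → #
    (4,5)@(9, 11): e=[-38,28,30] → ·
    (3,6)@(7, 13): e=[6,4,10] → #
    (4,6)@(9, 13): e=[-34,24,30] → ·
    (3,7)@(7, 15): e=[10,0,10] → #  [on edge]
    (4,7)@(9, 15): e=[-30,20,30] → ·
    (3,8)@(7, 17): e=[14,-4,10] → ·
  covered (3 px):
    · · · · ·
    · · · · ·
    · · · · ·
    · · · · ·
    · · · · ·
    · · · # ·
    · · · # ·
    · · · # ·
    · · · · ·
    · · · · ·
    · · · · ·
T1:
  2·area = 48
  edge (6, 18)→(2, 4): d=(-4,-14) top-left  bias=+0
  edge (2, 4)→(6, 6): d=(4,2) right/bottom  bias=-1
  edge (6, 6)→(6, 18): d=(0,12) right/bottom  bias=-1
    (1,2)@(3, 5): e=[10,2,36] → #
    (2,2)@(5, 5): e=[38,-2,12] → ·
    (1,3)@(3, 7): e=[2,10,36] → #
    (2,3)@(5, 7): e=[30,6,12] → #
    (3,3)@(7, 7): e=[58,2,-12] → ·
    (1,4)@(3, 9): e=[-6,18,36] → ·
    (2,4)@(5, 9): e=[22,14,12] → #
    (3,4)@(7, 9): e=[50,10,-12] → ·
    (2,5)@(5, 11): e=[14,22,12] → #
    (3,5)@(7, 11): e=[42,18,-12] → ·
    (2,6)@(5, 13): e=[6,30,12] → #
    (3,6)@(7, 13): e=[34,26,-12] → ·
  covered (6 px):
    · · · · ·
    · · · · ·
    · # · · ·
    · # # · ·
    · · # · ·
    · · # · ·
    · · # · ·
    · · · · ·
    · · · · ·
    · · · · ·
    · · · · ·

Final: "outside"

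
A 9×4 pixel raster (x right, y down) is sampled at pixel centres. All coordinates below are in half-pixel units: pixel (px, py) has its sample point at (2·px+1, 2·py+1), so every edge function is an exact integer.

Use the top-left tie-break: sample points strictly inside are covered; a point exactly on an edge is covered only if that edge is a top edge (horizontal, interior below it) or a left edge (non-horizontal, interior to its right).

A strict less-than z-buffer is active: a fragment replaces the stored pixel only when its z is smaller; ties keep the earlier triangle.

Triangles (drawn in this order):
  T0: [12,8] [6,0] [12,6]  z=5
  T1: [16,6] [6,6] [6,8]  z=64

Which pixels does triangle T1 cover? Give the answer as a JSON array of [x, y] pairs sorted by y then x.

T0:
  2·area = 12
  edge (12, 8)→(6, 0): d=(-6,-8) top-left  bias=+0
  edge (6, 0)→(12, 6): d=(6,6) right/bottom  bias=-1
  edge (12, 6)→(12, 8): d=(0,2) right/bottom  bias=-1
    (3,0)@(7, 1): e=[2,0,10] → .  [on edge]
    (4,1)@(9, 3): e=[6,0,6] → .  [on edge]
    (5,2)@(11, 5): e=[10,0,2] → .  [on edge]
    (6,3)@(13, 7): e=[14,0,-2] → .  [on edge]
  covered (0 px):
    . . . . . . . . .
    . . . . . . . . .
    . . . . . . . . .
    . . . . . . . . .
T1:
  2·area = 20  (B↔C swapped to make it positive)
  edge (16, 6)→(6, 8): d=(-10,2) right/bottom  bias=-1
  edge (6, 8)→(6, 6): d=(0,-2) top-left  bias=+0
  edge (6, 6)→(16, 6): d=(10,0) top-left  bias=+0
    (3,3)@(7, 7): e=[8,2,10] → X
    (4,3)@(9, 7): e=[4,6,10] → X
    (5,3)@(11, 7): e=[0,10,10] → .  [on edge]
  covered (2 px):
    . . . . . . . . .
    . . . . . . . . .
    . . . . . . . . .
    . . . X X . . . .

Final: [[3,3],[4,3]]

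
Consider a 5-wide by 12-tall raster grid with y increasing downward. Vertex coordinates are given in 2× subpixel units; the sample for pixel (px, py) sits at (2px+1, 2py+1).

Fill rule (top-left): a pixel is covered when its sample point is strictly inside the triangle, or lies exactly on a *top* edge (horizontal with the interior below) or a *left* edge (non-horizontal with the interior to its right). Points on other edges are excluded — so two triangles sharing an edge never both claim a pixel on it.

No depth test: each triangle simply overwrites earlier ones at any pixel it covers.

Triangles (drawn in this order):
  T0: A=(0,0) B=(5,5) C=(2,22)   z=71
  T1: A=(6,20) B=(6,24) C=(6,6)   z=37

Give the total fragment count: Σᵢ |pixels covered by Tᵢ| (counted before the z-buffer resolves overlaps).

T0:
  2·area = 100
  edge (0, 0)→(5, 5): d=(5,5) right/bottom  bias=-1
  edge (5, 5)→(2, 22): d=(-3,17) right/bottom  bias=-1
  edge (2, 22)→(0, 0): d=(-2,-22) top-left  bias=+0
    (0,0)@(1, 1): e=[0,80,20] → ·  [on edge]
    (0,1)@(1, 3): e=[10,74,16] → █
    (1,1)@(3, 3): e=[0,40,60] → ·  [on edge]
    (0,2)@(1, 5): e=[20,68,12] → █
    (1,2)@(3, 5): e=[10,34,56] → █
    (2,2)@(5, 5): e=[0,0,100] → ·  [on edge]
    (0,3)@(1, 7): e=[30,62,8] → █
    (2,3)@(5, 7): e=[10,-6,96] → ·
    (3,3)@(7, 7): e=[0,-40,140] → ·  [on edge]
    (0,4)@(1, 9): e=[40,56,4] → █
    (2,4)@(5, 9): e=[20,-12,92] → ·
    (4,4)@(9, 9): e=[0,-80,180] → ·  [on edge]
    (0,5)@(1, 11): e=[50,50,0] → █  [on edge]
  covered (11 px):
    · · · · ·
    █ · · · ·
    █ █ · · ·
    █ █ · · ·
    █ █ · · ·
    █ █ · · ·
    · █ · · ·
    · █ · · ·
    · · · · ·
    · · · · ·
    · · · · ·
    · · · · ·
T1:
  degenerate (2·area = 0) — covers nothing

Final: 11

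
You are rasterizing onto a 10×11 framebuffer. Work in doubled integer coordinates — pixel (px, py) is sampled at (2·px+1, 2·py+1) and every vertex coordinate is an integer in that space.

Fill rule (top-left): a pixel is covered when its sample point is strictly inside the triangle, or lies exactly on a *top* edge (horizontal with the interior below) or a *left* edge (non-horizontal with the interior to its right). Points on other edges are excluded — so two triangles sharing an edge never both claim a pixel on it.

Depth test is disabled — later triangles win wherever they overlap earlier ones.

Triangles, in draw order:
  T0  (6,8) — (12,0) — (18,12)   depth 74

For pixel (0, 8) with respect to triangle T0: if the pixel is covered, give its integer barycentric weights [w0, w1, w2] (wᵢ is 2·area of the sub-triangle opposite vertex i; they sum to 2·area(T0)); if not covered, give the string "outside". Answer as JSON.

T0:
  2·area = 120
  edge (6, 8)→(12, 0): d=(6,-8) top-left  bias=+0
  edge (12, 0)→(18, 12): d=(6,12) right/bottom  bias=-1
  edge (18, 12)→(6, 8): d=(-12,-4) top-left  bias=+0
    (5,1)@(11, 3): e=[10,30,80] → X
    (6,1)@(13, 3): e=[26,6,88] → X
    (7,1)@(15, 3): e=[42,-18,96] → .
    (4,2)@(9, 5): e=[6,66,48] → X
    (7,2)@(15, 5): e=[54,-6,72] → .
    (1,3)@(3, 7): e=[-30,150,0] → .  [on edge]
    (3,3)@(7, 7): e=[2,102,16] → X
    (7,3)@(15, 7): e=[66,6,48] → X
    (8,3)@(17, 7): e=[82,-18,56] → .
    (3,4)@(7, 9): e=[14,114,-8] → .
    (4,4)@(9, 9): e=[30,90,0] → X  [on edge]
    (8,4)@(17, 9): e=[94,-6,32] → .
    (7,5)@(15, 11): e=[90,30,0] → X  [on edge]
  covered (16 px):
    . . . . . . . . . .
    . . . . . X X . . .
    . . . . X X X . . .
    . . . X X X X X . .
    . . . . X X X X . .
    . . . . . . . X X .
    . . . . . . . . . .
    . . . . . . . . . .
    . . . . . . . . . .
    . . . . . . . . . .
    . . . . . . . . . .

Final: "outside"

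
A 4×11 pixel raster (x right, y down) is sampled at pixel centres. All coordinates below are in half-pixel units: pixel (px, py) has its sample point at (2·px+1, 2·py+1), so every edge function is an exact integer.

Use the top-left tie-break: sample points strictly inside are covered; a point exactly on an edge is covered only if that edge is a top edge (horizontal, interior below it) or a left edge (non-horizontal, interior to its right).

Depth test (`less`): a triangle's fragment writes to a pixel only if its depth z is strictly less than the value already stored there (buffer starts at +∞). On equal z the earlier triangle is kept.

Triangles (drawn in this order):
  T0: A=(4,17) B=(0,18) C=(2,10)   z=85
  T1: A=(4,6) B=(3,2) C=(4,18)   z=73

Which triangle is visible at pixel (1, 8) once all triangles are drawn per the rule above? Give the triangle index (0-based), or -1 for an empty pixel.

T0:
  2·area = 30
  edge (4, 17)→(0, 18): d=(-4,1) right/bottom  bias=-1
  edge (0, 18)→(2, 10): d=(2,-8) top-left  bias=+0
  edge (2, 10)→(4, 17): d=(2,7) right/bottom  bias=-1
    (0,7)@(1, 15): e=[11,2,17] → X
    (1,7)@(3, 15): e=[9,18,3] → X
    (2,7)@(5, 15): e=[7,34,-11] → .
    (0,8)@(1, 17): e=[3,6,21] → X
    (2,8)@(5, 17): e=[-1,38,-7] → .
    (0,9)@(1, 19): e=[-5,10,25] → .
    (1,9)@(3, 19): e=[-7,26,11] → .
  covered (4 px):
    . . . .
    . . . .
    . . . .
    . . . .
    . . . .
    . . . .
    . . . .
    X X . .
    X X . .
    . . . .
    . . . .
T1:
  2·area = 12  (B↔C swapped to make it positive)
  edge (4, 6)→(4, 18): d=(0,12) right/bottom  bias=-1
  edge (4, 18)→(3, 2): d=(-1,-16) top-left  bias=+0
  edge (3, 2)→(4, 6): d=(1,4) right/bottom  bias=-1
  covered (0 px):
    . . . .
    . . . .
    . . . .
    . . . .
    . . . .
    . . . .
    . . . .
    . . . .
    . . . .
    . . . .
    . . . .

Z-buffer (winner per pixel, '.' = empty):
  . . . .
  . . . .
  . . . .
  . . . .
  . . . .
  . . . .
  . . . .
  0 0 . .
  0 0 . .
  . . . .
  . . . .

Final: 0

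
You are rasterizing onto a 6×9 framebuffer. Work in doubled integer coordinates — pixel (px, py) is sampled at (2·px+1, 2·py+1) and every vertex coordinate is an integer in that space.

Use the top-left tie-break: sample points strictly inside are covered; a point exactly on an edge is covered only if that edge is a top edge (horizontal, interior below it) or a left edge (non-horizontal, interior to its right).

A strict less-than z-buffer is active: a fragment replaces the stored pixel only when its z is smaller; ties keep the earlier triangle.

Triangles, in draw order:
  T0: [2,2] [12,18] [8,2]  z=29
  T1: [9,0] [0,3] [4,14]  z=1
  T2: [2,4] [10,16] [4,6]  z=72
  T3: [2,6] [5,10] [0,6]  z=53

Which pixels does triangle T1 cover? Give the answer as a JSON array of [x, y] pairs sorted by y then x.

T0:
  2·area = 96  (B↔C swapped to make it positive)
  edge (2, 2)→(8, 2): d=(6,0) top-left  bias=+0
  edge (8, 2)→(12, 18): d=(4,16) right/bottom  bias=-1
  edge (12, 18)→(2, 2): d=(-10,-16) top-left  bias=+0
    (1,1)@(3, 3): e=[6,84,6] → X
    (2,1)@(5, 3): e=[6,52,38] → X
    (3,1)@(7, 3): e=[6,20,70] → X
    (4,1)@(9, 3): e=[6,-12,102] → .
    (1,2)@(3, 5): e=[18,92,-14] → .
    (2,2)@(5, 5): e=[18,60,18] → X
    (4,2)@(9, 5): e=[18,-4,82] → .
    (2,3)@(5, 7): e=[30,68,-2] → .
    (3,3)@(7, 7): e=[30,36,30] → X
    (4,3)@(9, 7): e=[30,4,62] → X
    (5,3)@(11, 7): e=[30,-28,94] → .
    (3,4)@(7, 9): e=[42,44,10] → X
  covered (12 px):
    . . . . . .
    . X X X . .
    . . X X . .
    . . . X X .
    . . . X X .
    . . . . X .
    . . . . X .
    . . . . . X
    . . . . . .
T1:
  2·area = 111  (B↔C swapped to make it positive)
  edge (9, 0)→(4, 14): d=(-5,14) right/bottom  bias=-1
  edge (4, 14)→(0, 3): d=(-4,-11) top-left  bias=+0
  edge (0, 3)→(9, 0): d=(9,-3) top-left  bias=+0
    (3,0)@(7, 1): e=[23,85,3] → X
    (4,0)@(9, 1): e=[-5,107,9] → .
    (0,1)@(1, 3): e=[97,11,3] → X
    (1,1)@(3, 3): e=[69,33,9] → X
    (2,1)@(5, 3): e=[41,55,15] → X
    (4,1)@(9, 3): e=[-15,99,27] → .
    (0,2)@(1, 5): e=[87,3,21] → X
    (4,2)@(9, 5): e=[-25,91,45] → .
    (0,3)@(1, 7): e=[77,-5,39] → .
    (1,3)@(3, 7): e=[49,17,45] → X
    (3,3)@(7, 7): e=[-7,61,57] → .
    (1,4)@(3, 9): e=[39,9,63] → X
  covered (15 px):
    . . . X . .
    X X X X . .
    X X X X . .
    . X X . . .
    . X X . . .
    . X X . . .
    . . . . . .
    . . . . . .
    . . . . . .
T2:
  2·area = 8  (B↔C swapped to make it positive)
  edge (2, 4)→(4, 6): d=(2,2) right/bottom  bias=-1
  edge (4, 6)→(10, 16): d=(6,10) right/bottom  bias=-1
  edge (10, 16)→(2, 4): d=(-8,-12) top-left  bias=+0
    (0,0)@(1, 1): e=[-4,0,12] → .  [on edge]
    (0,1)@(1, 3): e=[0,12,-4] → .  [on edge]
    (1,2)@(3, 5): e=[0,4,4] → .  [on edge]
    (2,3)@(5, 7): e=[0,-4,12] → .  [on edge]
    (3,4)@(7, 9): e=[0,-12,20] → .  [on edge]
    (3,5)@(7, 11): e=[4,0,4] → .  [on edge]
    (4,5)@(9, 11): e=[0,-20,28] → .  [on edge]
    (5,6)@(11, 13): e=[0,-28,36] → .  [on edge]
  covered (0 px):
    . . . . . .
    . . . . . .
    . . . . . .
    . . . . . .
    . . . . . .
    . . . . . .
    . . . . . .
    . . . . . .
    . . . . . .
T3:
  2·area = 8
  edge (2, 6)→(5, 10): d=(3,4) right/bottom  bias=-1
  edge (5, 10)→(0, 6): d=(-5,-4) top-left  bias=+0
  edge (0, 6)→(2, 6): d=(2,0) top-left  bias=+0
  covered (0 px):
    . . . . . .
    . . . . . .
    . . . . . .
    . . . . . .
    . . . . . .
    . . . . . .
    . . . . . .
    . . . . . .
    . . . . . .

Final: [[3,0],[0,1],[1,1],[2,1],[3,1],[0,2],[1,2],[2,2],[3,2],[1,3],[2,3],[1,4],[2,4],[1,5],[2,5]]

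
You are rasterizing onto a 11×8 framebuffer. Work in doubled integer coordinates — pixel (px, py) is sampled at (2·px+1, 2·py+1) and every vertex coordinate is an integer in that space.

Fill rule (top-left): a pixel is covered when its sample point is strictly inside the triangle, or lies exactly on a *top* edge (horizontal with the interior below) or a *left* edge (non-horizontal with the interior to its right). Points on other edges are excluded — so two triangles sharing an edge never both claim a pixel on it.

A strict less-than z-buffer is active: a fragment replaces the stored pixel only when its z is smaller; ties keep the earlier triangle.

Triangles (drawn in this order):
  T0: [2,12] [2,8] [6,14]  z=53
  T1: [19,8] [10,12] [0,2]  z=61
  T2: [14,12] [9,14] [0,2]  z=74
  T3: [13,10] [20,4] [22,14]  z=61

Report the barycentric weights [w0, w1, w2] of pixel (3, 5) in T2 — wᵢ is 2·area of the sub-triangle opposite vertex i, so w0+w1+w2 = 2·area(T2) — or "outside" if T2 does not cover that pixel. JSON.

T0:
  2·area = 16
  edge (2, 12)→(2, 8): d=(0,-4) top-left  bias=+0
  edge (2, 8)→(6, 14): d=(4,6) right/bottom  bias=-1
  edge (6, 14)→(2, 12): d=(-4,-2) top-left  bias=+0
    (1,5)@(3, 11): e=[4,6,6] → █
    (2,5)@(5, 11): e=[12,-6,10] → ·
    (1,6)@(3, 13): e=[4,14,-2] → ·
    (2,6)@(5, 13): e=[12,2,2] → █
    (3,6)@(7, 13): e=[20,-10,6] → ·
    (2,7)@(5, 15): e=[12,10,-6] → ·
  covered (2 px):
    · · · · · · · · · · ·
    · · · · · · · · · · ·
    · · · · · · · · · · ·
    · · · · · · · · · · ·
    · · · · · · · · · · ·
    · █ · · · · · · · · ·
    · · █ · · · · · · · ·
    · · · · · · · · · · ·
T1:
  2·area = 130
  edge (19, 8)→(10, 12): d=(-9,4) right/bottom  bias=-1
  edge (10, 12)→(0, 2): d=(-10,-10) top-left  bias=+0
  edge (0, 2)→(19, 8): d=(19,6) right/bottom  bias=-1
    (0,1)@(1, 3): e=[117,0,13] → █  [on edge]
    (1,1)@(3, 3): e=[109,20,1] → █
    (2,1)@(5, 3): e=[101,40,-11] → ·
    (0,2)@(1, 5): e=[99,-20,51] → ·
    (1,2)@(3, 5): e=[91,0,39] → █  [on edge]
    (2,2)@(5, 5): e=[83,20,27] → █
    (3,2)@(7, 5): e=[75,40,15] → █
    (4,2)@(9, 5): e=[67,60,3] → █
    (5,2)@(11, 5): e=[59,80,-9] → ·
    (1,3)@(3, 7): e=[73,-20,77] → ·
    (2,3)@(5, 7): e=[65,0,65] → █  [on edge]
    (5,3)@(11, 7): e=[41,60,29] → █
    (3,4)@(7, 9): e=[39,0,91] → █  [on edge]
    (4,5)@(9, 11): e=[13,0,117] → █  [on edge]
    (5,6)@(11, 13): e=[-13,0,143] → ·  [on edge]
    (6,7)@(13, 15): e=[-39,0,169] → ·  [on edge]
  covered (19 px):
    · · · · · · · · · · ·
    █ █ · · · · · · · · ·
    · █ █ █ █ · · · · · ·
    · · █ █ █ █ █ █ · · ·
    · · · █ █ █ █ █ · · ·
    · · · · █ █ · · · · ·
    · · · · · · · · · · ·
    · · · · · · · · · · ·
T2:
  2·area = 78
  edge (14, 12)→(9, 14): d=(-5,2) right/bottom  bias=-1
  edge (9, 14)→(0, 2): d=(-9,-12) top-left  bias=+0
  edge (0, 2)→(14, 12): d=(14,10) right/bottom  bias=-1
    (0,1)@(1, 3): e=[71,3,4] → █
    (1,1)@(3, 3): e=[67,27,-16] → ·
    (0,2)@(1, 5): e=[61,-15,32] → ·
    (1,2)@(3, 5): e=[57,9,12] → █
    (2,2)@(5, 5): e=[53,33,-8] → ·
    (1,3)@(3, 7): e=[47,-9,40] → ·
    (2,3)@(5, 7): e=[43,15,20] → █
    (3,3)@(7, 7): e=[39,39,0] → ·  [on edge]
    (2,4)@(5, 9): e=[33,-3,48] → ·
    (3,4)@(7, 9): e=[29,21,28] → █
    (4,4)@(9, 9): e=[25,45,8] → █
    (5,4)@(11, 9): e=[21,69,-12] → ·
  covered (10 px):
    · · · · · · · · · · ·
    █ · · · · · · · · · ·
    · █ · · · · · · · · ·
    · · █ · · · · · · · ·
    · · · █ █ · · · · · ·
    · · · █ █ █ · · · · ·
    · · · · █ █ · · · · ·
    · · · · · · · · · · ·
T3:
  2·area = 82
  edge (13, 10)→(20, 4): d=(7,-6) top-left  bias=+0
  edge (20, 4)→(22, 14): d=(2,10) right/bottom  bias=-1
  edge (22, 14)→(13, 10): d=(-9,-4) top-left  bias=+0
    (9,2)@(19, 5): e=[1,12,69] → █
    (10,2)@(21, 5): e=[13,-8,77] → ·
    (8,3)@(17, 7): e=[3,36,43] → █
    (10,3)@(21, 7): e=[27,-4,59] → ·
    (7,4)@(15, 9): e=[5,60,17] → █
    (10,4)@(21, 9): e=[41,0,41] → ·  [on edge]
    (7,5)@(15, 11): e=[19,64,-1] → ·
    (8,5)@(17, 11): e=[31,44,7] → █
    (10,5)@(21, 11): e=[55,4,23] → █
    (8,6)@(17, 13): e=[45,48,-11] → ·
    (9,6)@(19, 13): e=[57,28,-3] → ·
    (10,6)@(21, 13): e=[69,8,5] → █
  covered (10 px):
    · · · · · · · · · · ·
    · · · · · · · · · · ·
    · · · · · · · · · █ ·
    · · · · · · · · █ █ ·
    · · · · · · · █ █ █ ·
    · · · · · · · · █ █ █
    · · · · · · · · · · █
    · · · · · · · · · · ·

Final: [3,56,19]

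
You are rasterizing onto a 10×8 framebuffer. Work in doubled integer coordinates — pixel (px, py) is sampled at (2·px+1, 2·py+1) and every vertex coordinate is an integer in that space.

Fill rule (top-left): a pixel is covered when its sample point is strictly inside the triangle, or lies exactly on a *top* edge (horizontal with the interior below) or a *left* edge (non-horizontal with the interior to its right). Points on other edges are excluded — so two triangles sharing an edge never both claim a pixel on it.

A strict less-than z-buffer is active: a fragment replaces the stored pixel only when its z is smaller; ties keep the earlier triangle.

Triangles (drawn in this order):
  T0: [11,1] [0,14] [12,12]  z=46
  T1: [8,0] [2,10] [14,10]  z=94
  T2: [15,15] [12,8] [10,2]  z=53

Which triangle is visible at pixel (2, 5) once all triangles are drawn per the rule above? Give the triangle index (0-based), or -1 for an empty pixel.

T0:
  2·area = 134  (B↔C swapped to make it positive)
  edge (11, 1)→(12, 12): d=(1,11) right/bottom  bias=-1
  edge (12, 12)→(0, 14): d=(-12,2) right/bottom  bias=-1
  edge (0, 14)→(11, 1): d=(11,-13) top-left  bias=+0
    (5,0)@(11, 1): e=[0,134,0] → ·  [on edge]
    (5,1)@(11, 3): e=[2,110,22] → #
    (6,1)@(13, 3): e=[-20,106,48] → ·
    (4,2)@(9, 5): e=[26,90,18] → #
    (6,2)@(13, 5): e=[-18,82,70] → ·
    (3,3)@(7, 7): e=[50,70,14] → #
    (6,3)@(13, 7): e=[-16,58,92] → ·
    (2,4)@(5, 9): e=[74,50,10] → #
    (6,4)@(13, 9): e=[-14,34,114] → ·
    (1,5)@(3, 11): e=[98,30,6] → #
    (6,5)@(13, 11): e=[-12,10,136] → ·
    (0,6)@(1, 13): e=[122,10,2] → #
  covered (18 px):
    · · · · · · · · · ·
    · · · · · # · · · ·
    · · · · # # · · · ·
    · · · # # # · · · ·
    · · # # # # · · · ·
    · # # # # # · · · ·
    # # # · · · · · · ·
    · · · · · · · · · ·
T1:
  2·area = 120  (B↔C swapped to make it positive)
  edge (8, 0)→(14, 10): d=(6,10) right/bottom  bias=-1
  edge (14, 10)→(2, 10): d=(-12,0) right/bottom  bias=-1
  edge (2, 10)→(8, 0): d=(6,-10) top-left  bias=+0
    (3,1)@(7, 3): e=[28,84,8] → #
    (4,1)@(9, 3): e=[8,84,28] → #
    (5,1)@(11, 3): e=[-12,84,48] → ·
    (2,2)@(5, 5): e=[60,60,0] → #  [on edge]
    (5,2)@(11, 5): e=[0,60,60] → ·  [on edge]
    (2,3)@(5, 7): e=[72,36,12] → #
    (5,3)@(11, 7): e=[12,36,72] → #
    (6,3)@(13, 7): e=[-8,36,92] → ·
    (1,4)@(3, 9): e=[104,12,4] → #
    (6,4)@(13, 9): e=[4,12,104] → #
    (7,4)@(15, 9): e=[-16,12,124] → ·
    (1,5)@(3, 11): e=[116,-12,16] → ·
    (8,7)@(17, 15): e=[0,-60,180] → ·  [on edge]
  covered (15 px):
    · · · · · · · · · ·
    · · · # # · · · · ·
    · · # # # · · · · ·
    · · # # # # · · · ·
    · # # # # # # · · ·
    · · · · · · · · · ·
    · · · · · · · · · ·
    · · · · · · · · · ·
T2:
  2·area = 4
  edge (15, 15)→(12, 8): d=(-3,-7) top-left  bias=+0
  edge (12, 8)→(10, 2): d=(-2,-6) top-left  bias=+0
  edge (10, 2)→(15, 15): d=(5,13) right/bottom  bias=-1
    (4,0)@(9, 1): e=[0,-4,8] → ·  [on edge]
    (5,2)@(11, 5): e=[2,0,2] → #  [on edge]
    (6,2)@(13, 5): e=[16,12,-24] → ·
    (5,3)@(11, 7): e=[-4,-4,12] → ·
    (6,5)@(13, 11): e=[-2,0,6] → ·  [on edge]
    (7,7)@(15, 15): e=[0,4,0] → ·  [on edge]
  covered (1 px):
    · · · · · · · · · ·
    · · · · · · · · · ·
    · · · · · # · · · ·
    · · · · · · · · · ·
    · · · · · · · · · ·
    · · · · · · · · · ·
    · · · · · · · · · ·
    · · · · · · · · · ·

Z-buffer (winner per pixel, '.' = empty):
  . . . . . . . . . .
  . . . 1 1 0 . . . .
  . . 1 1 0 0 . . . .
  . . 1 0 0 0 . . . .
  . 1 0 0 0 0 1 . . .
  . 0 0 0 0 0 . . . .
  0 0 0 . . . . . . .
  . . . . . . . . . .

Answer: 0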